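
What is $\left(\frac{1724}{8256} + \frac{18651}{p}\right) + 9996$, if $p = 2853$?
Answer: $\frac{6544676771}{654288} \approx 10003.0$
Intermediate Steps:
$\left(\frac{1724}{8256} + \frac{18651}{p}\right) + 9996 = \left(\frac{1724}{8256} + \frac{18651}{2853}\right) + 9996 = \left(1724 \cdot \frac{1}{8256} + 18651 \cdot \frac{1}{2853}\right) + 9996 = \left(\frac{431}{2064} + \frac{6217}{951}\right) + 9996 = \frac{4413923}{654288} + 9996 = \frac{6544676771}{654288}$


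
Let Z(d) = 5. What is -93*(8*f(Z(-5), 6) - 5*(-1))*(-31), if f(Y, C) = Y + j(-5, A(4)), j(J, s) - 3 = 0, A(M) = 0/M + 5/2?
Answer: 198927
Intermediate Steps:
A(M) = 5/2 (A(M) = 0 + 5*(1/2) = 0 + 5/2 = 5/2)
j(J, s) = 3 (j(J, s) = 3 + 0 = 3)
f(Y, C) = 3 + Y (f(Y, C) = Y + 3 = 3 + Y)
-93*(8*f(Z(-5), 6) - 5*(-1))*(-31) = -93*(8*(3 + 5) - 5*(-1))*(-31) = -93*(8*8 + 5)*(-31) = -93*(64 + 5)*(-31) = -93*69*(-31) = -6417*(-31) = 198927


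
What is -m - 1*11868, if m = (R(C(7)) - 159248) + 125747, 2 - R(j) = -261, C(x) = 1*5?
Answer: 21370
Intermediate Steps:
C(x) = 5
R(j) = 263 (R(j) = 2 - 1*(-261) = 2 + 261 = 263)
m = -33238 (m = (263 - 159248) + 125747 = -158985 + 125747 = -33238)
-m - 1*11868 = -1*(-33238) - 1*11868 = 33238 - 11868 = 21370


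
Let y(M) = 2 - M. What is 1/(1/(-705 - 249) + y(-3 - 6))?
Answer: 954/10493 ≈ 0.090918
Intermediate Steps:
1/(1/(-705 - 249) + y(-3 - 6)) = 1/(1/(-705 - 249) + (2 - (-3 - 6))) = 1/(1/(-954) + (2 - 1*(-9))) = 1/(-1/954 + (2 + 9)) = 1/(-1/954 + 11) = 1/(10493/954) = 954/10493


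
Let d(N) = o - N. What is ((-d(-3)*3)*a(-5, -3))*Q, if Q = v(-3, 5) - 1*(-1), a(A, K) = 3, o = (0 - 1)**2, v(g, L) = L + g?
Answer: -108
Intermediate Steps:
o = 1 (o = (-1)**2 = 1)
d(N) = 1 - N
Q = 3 (Q = (5 - 3) - 1*(-1) = 2 + 1 = 3)
((-d(-3)*3)*a(-5, -3))*Q = ((-(1 - 1*(-3))*3)*3)*3 = ((-(1 + 3)*3)*3)*3 = ((-1*4*3)*3)*3 = (-4*3*3)*3 = -12*3*3 = -36*3 = -108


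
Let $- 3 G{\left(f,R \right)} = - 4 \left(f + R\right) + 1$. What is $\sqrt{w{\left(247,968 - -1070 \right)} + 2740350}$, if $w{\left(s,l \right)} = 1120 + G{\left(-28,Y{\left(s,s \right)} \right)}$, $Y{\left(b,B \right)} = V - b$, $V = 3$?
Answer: $\sqrt{2741107} \approx 1655.6$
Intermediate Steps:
$Y{\left(b,B \right)} = 3 - b$
$G{\left(f,R \right)} = - \frac{1}{3} + \frac{4 R}{3} + \frac{4 f}{3}$ ($G{\left(f,R \right)} = - \frac{- 4 \left(f + R\right) + 1}{3} = - \frac{- 4 \left(R + f\right) + 1}{3} = - \frac{\left(- 4 R - 4 f\right) + 1}{3} = - \frac{1 - 4 R - 4 f}{3} = - \frac{1}{3} + \frac{4 R}{3} + \frac{4 f}{3}$)
$w{\left(s,l \right)} = \frac{3259}{3} - \frac{4 s}{3}$ ($w{\left(s,l \right)} = 1120 + \left(- \frac{1}{3} + \frac{4 \left(3 - s\right)}{3} + \frac{4}{3} \left(-28\right)\right) = 1120 - \left(\frac{101}{3} + \frac{4 s}{3}\right) = \frac{3259}{3} - \frac{4 s}{3}$)
$\sqrt{w{\left(247,968 - -1070 \right)} + 2740350} = \sqrt{\left(\frac{3259}{3} - \frac{988}{3}\right) + 2740350} = \sqrt{757 + 2740350} = \sqrt{2741107}$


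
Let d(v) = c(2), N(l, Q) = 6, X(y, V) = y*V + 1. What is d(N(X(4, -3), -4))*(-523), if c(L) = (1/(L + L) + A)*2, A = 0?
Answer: -523/2 ≈ -261.50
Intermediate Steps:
X(y, V) = 1 + V*y (X(y, V) = V*y + 1 = 1 + V*y)
c(L) = 1/L (c(L) = (1/(L + L) + 0)*2 = (1/(2*L) + 0)*2 = (1/(2*L))*2 = 1/L)
d(v) = ½ (d(v) = 1/2 = ½)
d(N(X(4, -3), -4))*(-523) = (½)*(-523) = -523/2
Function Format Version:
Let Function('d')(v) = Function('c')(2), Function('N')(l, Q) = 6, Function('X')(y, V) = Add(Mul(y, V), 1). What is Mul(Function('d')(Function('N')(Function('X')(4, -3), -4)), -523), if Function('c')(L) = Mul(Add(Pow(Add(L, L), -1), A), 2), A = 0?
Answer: Rational(-523, 2) ≈ -261.50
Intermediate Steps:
Function('X')(y, V) = Add(1, Mul(V, y)) (Function('X')(y, V) = Add(Mul(V, y), 1) = Add(1, Mul(V, y)))
Function('c')(L) = Pow(L, -1) (Function('c')(L) = Mul(Add(Pow(Add(L, L), -1), 0), 2) = Mul(Add(Pow(Mul(2, L), -1), 0), 2) = Mul(Add(Mul(Rational(1, 2), Pow(L, -1)), 0), 2) = Mul(Mul(Rational(1, 2), Pow(L, -1)), 2) = Pow(L, -1))
Function('d')(v) = Rational(1, 2) (Function('d')(v) = Pow(2, -1) = Rational(1, 2))
Mul(Function('d')(Function('N')(Function('X')(4, -3), -4)), -523) = Mul(Rational(1, 2), -523) = Rational(-523, 2)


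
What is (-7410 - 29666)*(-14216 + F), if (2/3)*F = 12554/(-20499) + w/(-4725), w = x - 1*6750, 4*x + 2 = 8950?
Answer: 5672135045308498/10761975 ≈ 5.2705e+8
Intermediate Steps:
x = 2237 (x = -1/2 + (1/4)*8950 = -1/2 + 4475/2 = 2237)
w = -4513 (w = 2237 - 1*6750 = 2237 - 6750 = -4513)
F = 11064779/21523950 (F = 3*(12554/(-20499) - 4513/(-4725))/2 = 3*(12554*(-1/20499) - 4513*(-1/4725))/2 = 3*(-12554/20499 + 4513/4725)/2 = (3/2)*(11064779/32285925) = 11064779/21523950 ≈ 0.51407)
(-7410 - 29666)*(-14216 + F) = (-7410 - 29666)*(-14216 + 11064779/21523950) = -37076*(-305973408421/21523950) = 5672135045308498/10761975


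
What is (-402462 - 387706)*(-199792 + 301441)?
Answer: -80319787032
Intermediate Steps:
(-402462 - 387706)*(-199792 + 301441) = -790168*101649 = -80319787032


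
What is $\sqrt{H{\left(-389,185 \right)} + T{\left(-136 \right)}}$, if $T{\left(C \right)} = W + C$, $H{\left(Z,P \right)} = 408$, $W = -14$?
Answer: $\sqrt{258} \approx 16.062$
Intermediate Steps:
$T{\left(C \right)} = -14 + C$
$\sqrt{H{\left(-389,185 \right)} + T{\left(-136 \right)}} = \sqrt{408 - 150} = \sqrt{258}$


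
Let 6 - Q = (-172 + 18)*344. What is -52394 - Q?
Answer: -105376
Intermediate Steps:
Q = 52982 (Q = 6 - (-172 + 18)*344 = 6 - (-154)*344 = 6 - 1*(-52976) = 6 + 52976 = 52982)
-52394 - Q = -52394 - 1*52982 = -52394 - 52982 = -105376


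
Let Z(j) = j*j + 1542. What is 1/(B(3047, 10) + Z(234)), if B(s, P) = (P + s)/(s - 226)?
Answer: 2821/158819715 ≈ 1.7762e-5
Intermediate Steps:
Z(j) = 1542 + j**2 (Z(j) = j**2 + 1542 = 1542 + j**2)
B(s, P) = (P + s)/(-226 + s)
1/(B(3047, 10) + Z(234)) = 1/((10 + 3047)/(-226 + 3047) + (1542 + 234**2)) = 1/(3057/2821 + (1542 + 54756)) = 1/((1/2821)*3057 + 56298) = 1/(3057/2821 + 56298) = 1/(158819715/2821) = 2821/158819715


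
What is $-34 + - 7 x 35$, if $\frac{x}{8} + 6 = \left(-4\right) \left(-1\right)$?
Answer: $3886$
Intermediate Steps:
$x = -16$ ($x = -48 + 8 \left(\left(-4\right) \left(-1\right)\right) = -48 + 8 \cdot 4 = -48 + 32 = -16$)
$-34 + - 7 x 35 = -34 + \left(-7\right) \left(-16\right) 35 = -34 + 112 \cdot 35 = -34 + 3920 = 3886$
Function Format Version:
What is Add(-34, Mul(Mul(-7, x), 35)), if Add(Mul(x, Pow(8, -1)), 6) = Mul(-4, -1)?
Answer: 3886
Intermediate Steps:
x = -16 (x = Add(-48, Mul(8, Mul(-4, -1))) = Add(-48, Mul(8, 4)) = Add(-48, 32) = -16)
Add(-34, Mul(Mul(-7, x), 35)) = Add(-34, Mul(Mul(-7, -16), 35)) = Add(-34, Mul(112, 35)) = Add(-34, 3920) = 3886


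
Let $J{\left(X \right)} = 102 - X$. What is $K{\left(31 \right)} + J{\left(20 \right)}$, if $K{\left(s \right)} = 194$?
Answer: $276$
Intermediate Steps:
$K{\left(31 \right)} + J{\left(20 \right)} = 194 + \left(102 - 20\right) = 194 + 82 = 276$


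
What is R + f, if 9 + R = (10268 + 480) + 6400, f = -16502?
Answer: 637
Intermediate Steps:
R = 17139 (R = -9 + ((10268 + 480) + 6400) = -9 + (10748 + 6400) = -9 + 17148 = 17139)
R + f = 17139 - 16502 = 637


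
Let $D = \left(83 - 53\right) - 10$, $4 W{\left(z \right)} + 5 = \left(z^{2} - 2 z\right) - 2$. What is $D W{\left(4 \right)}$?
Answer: $5$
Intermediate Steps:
$W{\left(z \right)} = - \frac{7}{4} - \frac{z}{2} + \frac{z^{2}}{4}$ ($W{\left(z \right)} = - \frac{5}{4} + \frac{\left(z^{2} - 2 z\right) - 2}{4} = - \frac{5}{4} + \frac{-2 + z^{2} - 2 z}{4} = - \frac{5}{4} - \left(\frac{1}{2} + \frac{z}{2} - \frac{z^{2}}{4}\right) = - \frac{7}{4} - \frac{z}{2} + \frac{z^{2}}{4}$)
$D = 20$ ($D = 30 - 10 = 20$)
$D W{\left(4 \right)} = 20 \left(- \frac{7}{4} - 2 + \frac{4^{2}}{4}\right) = 20 \left(- \frac{7}{4} - 2 + \frac{1}{4} \cdot 16\right) = 20 \left(- \frac{7}{4} - 2 + 4\right) = 20 \cdot \frac{1}{4} = 5$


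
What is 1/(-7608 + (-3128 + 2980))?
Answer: -1/7756 ≈ -0.00012893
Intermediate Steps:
1/(-7608 + (-3128 + 2980)) = 1/(-7608 - 148) = 1/(-7756) = -1/7756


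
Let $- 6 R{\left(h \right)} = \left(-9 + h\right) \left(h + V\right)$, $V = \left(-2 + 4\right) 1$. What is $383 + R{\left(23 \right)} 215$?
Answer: $- \frac{36476}{3} \approx -12159.0$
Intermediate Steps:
$V = 2$ ($V = 2 \cdot 1 = 2$)
$R{\left(h \right)} = - \frac{\left(-9 + h\right) \left(2 + h\right)}{6}$ ($R{\left(h \right)} = - \frac{\left(-9 + h\right) \left(h + 2\right)}{6} = - \frac{\left(-9 + h\right) \left(2 + h\right)}{6}$)
$383 + R{\left(23 \right)} 215 = 383 + \left(3 - \frac{23^{2}}{6} + \frac{7}{6} \cdot 23\right) 215 = 383 + \left(3 - \frac{529}{6} + \frac{161}{6}\right) 215 = 383 - \frac{37625}{3} = - \frac{36476}{3}$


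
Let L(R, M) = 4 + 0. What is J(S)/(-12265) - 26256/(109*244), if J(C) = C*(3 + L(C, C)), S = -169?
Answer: -72641693/81549985 ≈ -0.89076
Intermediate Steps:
L(R, M) = 4
J(C) = 7*C (J(C) = C*(3 + 4) = C*7 = 7*C)
J(S)/(-12265) - 26256/(109*244) = (7*(-169))/(-12265) - 26256/(109*244) = -1183*(-1/12265) - 26256/26596 = 1183/12265 - 26256*1/26596 = 1183/12265 - 6564/6649 = -72641693/81549985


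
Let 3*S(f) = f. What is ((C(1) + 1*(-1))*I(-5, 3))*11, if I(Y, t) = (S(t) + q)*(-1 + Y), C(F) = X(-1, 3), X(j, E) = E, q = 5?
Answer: -792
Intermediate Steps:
S(f) = f/3
C(F) = 3
I(Y, t) = (-1 + Y)*(5 + t/3) (I(Y, t) = (t/3 + 5)*(-1 + Y) = (5 + t/3)*(-1 + Y) = (-1 + Y)*(5 + t/3))
((C(1) + 1*(-1))*I(-5, 3))*11 = ((3 + 1*(-1))*(-5 + 5*(-5) - ⅓*3 + (⅓)*(-5)*3))*11 = ((3 - 1)*(-5 - 25 - 1 - 5))*11 = (2*(-36))*11 = -72*11 = -792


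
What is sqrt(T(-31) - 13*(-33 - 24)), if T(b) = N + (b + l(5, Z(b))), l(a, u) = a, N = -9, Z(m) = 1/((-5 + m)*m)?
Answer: sqrt(706) ≈ 26.571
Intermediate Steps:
Z(m) = 1/(m*(-5 + m))
T(b) = -4 + b (T(b) = -9 + (b + 5) = -9 + (5 + b) = -4 + b)
sqrt(T(-31) - 13*(-33 - 24)) = sqrt((-4 - 31) - 13*(-33 - 24)) = sqrt(-35 - 13*(-57)) = sqrt(-35 + 741) = sqrt(706)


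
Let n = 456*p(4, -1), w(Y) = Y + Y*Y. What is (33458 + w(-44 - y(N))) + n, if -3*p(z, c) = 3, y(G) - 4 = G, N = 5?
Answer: 35758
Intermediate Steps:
y(G) = 4 + G
p(z, c) = -1 (p(z, c) = -⅓*3 = -1)
w(Y) = Y + Y²
n = -456 (n = 456*(-1) = -456)
(33458 + w(-44 - y(N))) + n = (33458 + (-44 - (4 + 5))*(1 + (-44 - (4 + 5)))) - 456 = (33458 + (-44 - 1*9)*(1 + (-44 - 1*9))) - 456 = (33458 + (-44 - 9)*(1 + (-44 - 9))) - 456 = (33458 - 53*(1 - 53)) - 456 = (33458 - 53*(-52)) - 456 = (33458 + 2756) - 456 = 36214 - 456 = 35758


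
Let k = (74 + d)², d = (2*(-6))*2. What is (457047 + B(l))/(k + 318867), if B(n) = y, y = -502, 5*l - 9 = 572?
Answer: 456545/321367 ≈ 1.4206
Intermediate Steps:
l = 581/5 (l = 9/5 + (⅕)*572 = 9/5 + 572/5 = 581/5 ≈ 116.20)
d = -24 (d = -12*2 = -24)
k = 2500 (k = (74 - 24)² = 50² = 2500)
B(n) = -502
(457047 + B(l))/(k + 318867) = (457047 - 502)/(2500 + 318867) = 456545/321367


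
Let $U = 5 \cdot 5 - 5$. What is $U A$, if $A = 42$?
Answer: $840$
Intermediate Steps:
$U = 20$ ($U = 25 - 5 = 20$)
$U A = 20 \cdot 42 = 840$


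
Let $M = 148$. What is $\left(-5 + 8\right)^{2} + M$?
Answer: $157$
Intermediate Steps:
$\left(-5 + 8\right)^{2} + M = \left(-5 + 8\right)^{2} + 148 = 3^{2} + 148 = 9 + 148 = 157$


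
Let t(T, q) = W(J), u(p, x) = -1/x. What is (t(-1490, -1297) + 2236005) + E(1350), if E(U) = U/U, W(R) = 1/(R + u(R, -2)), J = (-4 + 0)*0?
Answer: 2236008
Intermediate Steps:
J = 0 (J = -4*0 = 0)
W(R) = 1/(1/2 + R) (W(R) = 1/(R - 1/(-2)) = 1/(R - 1*(-1/2)) = 1/(R + 1/2) = 1/(1/2 + R))
t(T, q) = 2 (t(T, q) = 2/(1 + 2*0) = 2/(1 + 0) = 2/1 = 2*1 = 2)
E(U) = 1
(t(-1490, -1297) + 2236005) + E(1350) = (2 + 2236005) + 1 = 2236007 + 1 = 2236008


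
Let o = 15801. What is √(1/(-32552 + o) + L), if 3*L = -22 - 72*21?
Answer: I*√1291302947361/50253 ≈ 22.613*I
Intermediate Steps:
L = -1534/3 (L = (-22 - 72*21)/3 = (-22 - 1512)/3 = (⅓)*(-1534) = -1534/3 ≈ -511.33)
√(1/(-32552 + o) + L) = √(1/(-32552 + 15801) - 1534/3) = √(1/(-16751) - 1534/3) = √(-1/16751 - 1534/3) = √(-25696037/50253) = I*√1291302947361/50253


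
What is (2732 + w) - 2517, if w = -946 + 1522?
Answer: 791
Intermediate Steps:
w = 576
(2732 + w) - 2517 = (2732 + 576) - 2517 = 3308 - 2517 = 791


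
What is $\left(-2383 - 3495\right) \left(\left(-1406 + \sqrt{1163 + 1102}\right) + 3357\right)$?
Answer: $-11467978 - 5878 \sqrt{2265} \approx -1.1748 \cdot 10^{7}$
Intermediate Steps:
$\left(-2383 - 3495\right) \left(\left(-1406 + \sqrt{1163 + 1102}\right) + 3357\right) = - 5878 \left(\left(-1406 + \sqrt{2265}\right) + 3357\right) = - 5878 \left(1951 + \sqrt{2265}\right) = -11467978 - 5878 \sqrt{2265}$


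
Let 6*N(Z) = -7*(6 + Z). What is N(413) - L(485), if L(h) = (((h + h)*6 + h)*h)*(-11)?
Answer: 201820117/6 ≈ 3.3637e+7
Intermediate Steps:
N(Z) = -7 - 7*Z/6 (N(Z) = (-7*(6 + Z))/6 = (-42 - 7*Z)/6 = -7 - 7*Z/6)
L(h) = -143*h² (L(h) = (((2*h)*6 + h)*h)*(-11) = ((12*h + h)*h)*(-11) = ((13*h)*h)*(-11) = (13*h²)*(-11) = -143*h²)
N(413) - L(485) = (-7 - 7/6*413) - (-143)*485² = (-7 - 2891/6) - (-143)*235225 = -2933/6 - 1*(-33637175) = -2933/6 + 33637175 = 201820117/6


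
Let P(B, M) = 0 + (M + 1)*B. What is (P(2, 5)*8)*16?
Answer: 1536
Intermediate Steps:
P(B, M) = B*(1 + M) (P(B, M) = 0 + (1 + M)*B = 0 + B*(1 + M) = B*(1 + M))
(P(2, 5)*8)*16 = ((2*(1 + 5))*8)*16 = ((2*6)*8)*16 = (12*8)*16 = 96*16 = 1536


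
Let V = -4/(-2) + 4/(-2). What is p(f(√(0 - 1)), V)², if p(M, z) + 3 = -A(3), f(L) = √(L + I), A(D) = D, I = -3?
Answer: 36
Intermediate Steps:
V = 0 (V = -4*(-½) + 4*(-½) = 2 - 2 = 0)
f(L) = √(-3 + L) (f(L) = √(L - 3) = √(-3 + L))
p(M, z) = -6 (p(M, z) = -3 - 1*3 = -3 - 3 = -6)
p(f(√(0 - 1)), V)² = (-6)² = 36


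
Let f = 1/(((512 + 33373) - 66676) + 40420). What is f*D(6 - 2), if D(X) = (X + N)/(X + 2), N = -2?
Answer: 1/22887 ≈ 4.3693e-5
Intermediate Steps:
D(X) = (-2 + X)/(2 + X) (D(X) = (X - 2)/(X + 2) = (-2 + X)/(2 + X))
f = 1/7629 (f = 1/((33885 - 66676) + 40420) = 1/(-32791 + 40420) = 1/7629 ≈ 0.00013108)
f*D(6 - 2) = ((-2 + (6 - 2))/(2 + (6 - 2)))/7629 = ((-2 + 4)/(2 + 4))/7629 = (2/6)/7629 = ((⅙)*2)/7629 = (1/7629)*(⅓) = 1/22887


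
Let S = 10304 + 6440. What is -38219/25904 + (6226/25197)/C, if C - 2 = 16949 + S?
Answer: -32448263320081/21992830550160 ≈ -1.4754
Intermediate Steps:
S = 16744
C = 33695 (C = 2 + (16949 + 16744) = 2 + 33693 = 33695)
-38219/25904 + (6226/25197)/C = -38219/25904 + (6226/25197)/33695 = -38219*1/25904 + (6226*(1/25197))*(1/33695) = -38219/25904 + (6226/25197)*(1/33695) = -38219/25904 + 6226/849012915 = -32448263320081/21992830550160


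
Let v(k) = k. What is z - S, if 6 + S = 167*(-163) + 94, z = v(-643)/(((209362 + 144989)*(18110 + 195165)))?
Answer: 2050555027041182/75574209525 ≈ 27133.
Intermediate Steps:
z = -643/75574209525 (z = -643*1/((18110 + 195165)*(209362 + 144989)) = -643/(354351*213275) = -643/75574209525 ≈ -8.5082e-9)
S = -27133 (S = -6 + (167*(-163) + 94) = -6 + (-27221 + 94) = -6 - 27127 = -27133)
z - S = -643/75574209525 - 1*(-27133) = -643/75574209525 + 27133 = 2050555027041182/75574209525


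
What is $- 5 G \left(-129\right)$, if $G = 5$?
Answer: $3225$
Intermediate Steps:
$- 5 G \left(-129\right) = \left(-5\right) 5 \left(-129\right) = \left(-25\right) \left(-129\right) = 3225$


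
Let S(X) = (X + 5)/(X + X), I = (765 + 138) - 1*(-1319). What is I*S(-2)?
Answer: -3333/2 ≈ -1666.5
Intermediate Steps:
I = 2222 (I = 903 + 1319 = 2222)
S(X) = (5 + X)/(2*X) (S(X) = (5 + X)/((2*X)) = (5 + X)*(1/(2*X)) = (5 + X)/(2*X))
I*S(-2) = 2222*((½)*(5 - 2)/(-2)) = 2222*((½)*(-½)*3) = 2222*(-¾) = -3333/2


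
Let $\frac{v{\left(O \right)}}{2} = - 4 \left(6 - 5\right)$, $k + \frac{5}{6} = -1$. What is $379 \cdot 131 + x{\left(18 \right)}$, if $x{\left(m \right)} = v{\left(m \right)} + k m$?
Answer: $49608$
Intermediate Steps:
$k = - \frac{11}{6}$ ($k = - \frac{5}{6} - 1 = - \frac{11}{6} \approx -1.8333$)
$v{\left(O \right)} = -8$ ($v{\left(O \right)} = 2 \left(- 4 \left(6 - 5\right)\right) = 2 \left(\left(-4\right) 1\right) = 2 \left(-4\right) = -8$)
$x{\left(m \right)} = -8 - \frac{11 m}{6}$
$379 \cdot 131 + x{\left(18 \right)} = 379 \cdot 131 - 41 = 49649 - 41 = 49608$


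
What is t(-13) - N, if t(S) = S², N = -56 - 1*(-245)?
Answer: -20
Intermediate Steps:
N = 189 (N = -56 + 245 = 189)
t(-13) - N = (-13)² - 1*189 = 169 - 189 = -20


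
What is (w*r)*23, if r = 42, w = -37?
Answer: -35742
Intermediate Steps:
(w*r)*23 = -37*42*23 = -1554*23 = -35742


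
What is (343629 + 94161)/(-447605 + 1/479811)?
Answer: -105028228845/107382901327 ≈ -0.97807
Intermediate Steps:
(343629 + 94161)/(-447605 + 1/479811) = 437790/(-447605 + 1/479811) = 437790/(-214765802654/479811) = 437790*(-479811/214765802654) = -105028228845/107382901327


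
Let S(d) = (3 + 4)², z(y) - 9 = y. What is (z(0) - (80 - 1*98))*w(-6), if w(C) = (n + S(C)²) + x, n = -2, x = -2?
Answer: 64719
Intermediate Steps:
z(y) = 9 + y
S(d) = 49 (S(d) = 7² = 49)
w(C) = 2397 (w(C) = (-2 + 49²) - 2 = (-2 + 2401) - 2 = 2399 - 2 = 2397)
(z(0) - (80 - 1*98))*w(-6) = ((9 + 0) - (80 - 1*98))*2397 = (9 - (80 - 98))*2397 = (9 - 1*(-18))*2397 = (9 + 18)*2397 = 27*2397 = 64719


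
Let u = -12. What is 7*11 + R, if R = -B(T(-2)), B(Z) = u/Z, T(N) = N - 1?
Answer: 73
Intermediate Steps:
T(N) = -1 + N
B(Z) = -12/Z
R = -4 (R = -(-12)/(-1 - 2) = -(-12)/(-3) = -(-12)*(-1)/3 = -1*4 = -4)
7*11 + R = 7*11 - 4 = 77 - 4 = 73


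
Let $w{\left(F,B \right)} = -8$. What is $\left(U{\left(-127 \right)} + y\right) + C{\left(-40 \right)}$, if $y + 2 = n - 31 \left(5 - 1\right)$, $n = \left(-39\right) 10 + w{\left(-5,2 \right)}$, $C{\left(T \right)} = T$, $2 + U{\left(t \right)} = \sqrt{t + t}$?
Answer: $-566 + i \sqrt{254} \approx -566.0 + 15.937 i$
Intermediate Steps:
$U{\left(t \right)} = -2 + \sqrt{2} \sqrt{t}$ ($U{\left(t \right)} = -2 + \sqrt{t + t} = -2 + \sqrt{2 t} = -2 + \sqrt{2} \sqrt{t}$)
$n = -398$ ($n = \left(-39\right) 10 - 8 = -390 - 8 = -398$)
$y = -524$ ($y = -2 - \left(398 + 31 \left(5 - 1\right)\right) = -2 - 522 = -524$)
$\left(U{\left(-127 \right)} + y\right) + C{\left(-40 \right)} = \left(\left(-2 + \sqrt{2} \sqrt{-127}\right) - 524\right) - 40 = \left(\left(-2 + \sqrt{2} i \sqrt{127}\right) - 524\right) - 40 = \left(\left(-2 + i \sqrt{254}\right) - 524\right) - 40 = \left(-526 + i \sqrt{254}\right) - 40 = -566 + i \sqrt{254}$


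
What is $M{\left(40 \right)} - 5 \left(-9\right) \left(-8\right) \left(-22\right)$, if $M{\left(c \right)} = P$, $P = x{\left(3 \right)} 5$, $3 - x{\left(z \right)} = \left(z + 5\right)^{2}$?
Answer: $7615$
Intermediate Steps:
$x{\left(z \right)} = 3 - \left(5 + z\right)^{2}$ ($x{\left(z \right)} = 3 - \left(z + 5\right)^{2} = 3 - \left(5 + z\right)^{2}$)
$P = -305$ ($P = \left(3 - \left(5 + 3\right)^{2}\right) 5 = \left(3 - 8^{2}\right) 5 = \left(3 - 64\right) 5 = \left(-61\right) 5 = -305$)
$M{\left(c \right)} = -305$
$M{\left(40 \right)} - 5 \left(-9\right) \left(-8\right) \left(-22\right) = -305 - 5 \left(-9\right) \left(-8\right) \left(-22\right) = -305 - \left(-45\right) \left(-8\right) \left(-22\right) = -305 - 360 \left(-22\right) = -305 - -7920 = -305 + 7920 = 7615$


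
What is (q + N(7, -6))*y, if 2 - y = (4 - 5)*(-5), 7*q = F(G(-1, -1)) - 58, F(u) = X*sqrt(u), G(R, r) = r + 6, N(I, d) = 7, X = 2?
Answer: 27/7 - 6*sqrt(5)/7 ≈ 1.9405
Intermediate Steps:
G(R, r) = 6 + r
F(u) = 2*sqrt(u)
q = -58/7 + 2*sqrt(5)/7 (q = (2*sqrt(6 - 1) - 58)/7 = (2*sqrt(5) - 58)/7 = (-58 + 2*sqrt(5))/7 = -58/7 + 2*sqrt(5)/7 ≈ -7.6468)
y = -3 (y = 2 - (4 - 5)*(-5) = 2 - (-1)*(-5) = 2 - 1*5 = 2 - 5 = -3)
(q + N(7, -6))*y = ((-58/7 + 2*sqrt(5)/7) + 7)*(-3) = (-9/7 + 2*sqrt(5)/7)*(-3) = 27/7 - 6*sqrt(5)/7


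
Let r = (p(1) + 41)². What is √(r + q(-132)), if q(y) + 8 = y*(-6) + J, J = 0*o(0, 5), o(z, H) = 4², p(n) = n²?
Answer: 14*√13 ≈ 50.478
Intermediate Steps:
o(z, H) = 16
J = 0 (J = 0*16 = 0)
q(y) = -8 - 6*y (q(y) = -8 + (y*(-6) + 0) = -8 + (-6*y + 0) = -8 - 6*y)
r = 1764 (r = (1² + 41)² = (1 + 41)² = 42² = 1764)
√(r + q(-132)) = √(1764 + (-8 - 6*(-132))) = √(1764 + (-8 + 792)) = √(1764 + 784) = √2548 = 14*√13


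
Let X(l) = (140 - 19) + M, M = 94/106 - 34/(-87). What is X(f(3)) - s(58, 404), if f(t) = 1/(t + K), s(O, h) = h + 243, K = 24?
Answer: -2419495/4611 ≈ -524.72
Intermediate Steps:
s(O, h) = 243 + h
M = 5891/4611 (M = 94*(1/106) - 34*(-1/87) = 47/53 + 34/87 = 5891/4611 ≈ 1.2776)
f(t) = 1/(24 + t) (f(t) = 1/(t + 24) = 1/(24 + t))
X(l) = 563822/4611 (X(l) = (140 - 19) + 5891/4611 = 121 + 5891/4611 = 563822/4611)
X(f(3)) - s(58, 404) = 563822/4611 - (243 + 404) = 563822/4611 - 1*647 = 563822/4611 - 647 = -2419495/4611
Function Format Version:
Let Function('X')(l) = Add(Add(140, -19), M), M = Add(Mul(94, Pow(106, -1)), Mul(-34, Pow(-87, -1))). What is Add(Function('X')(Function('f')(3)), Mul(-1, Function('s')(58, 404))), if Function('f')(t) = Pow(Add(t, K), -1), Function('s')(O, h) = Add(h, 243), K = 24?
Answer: Rational(-2419495, 4611) ≈ -524.72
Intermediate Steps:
Function('s')(O, h) = Add(243, h)
M = Rational(5891, 4611) (M = Add(Mul(94, Rational(1, 106)), Mul(-34, Rational(-1, 87))) = Add(Rational(47, 53), Rational(34, 87)) = Rational(5891, 4611) ≈ 1.2776)
Function('f')(t) = Pow(Add(24, t), -1) (Function('f')(t) = Pow(Add(t, 24), -1) = Pow(Add(24, t), -1))
Function('X')(l) = Rational(563822, 4611) (Function('X')(l) = Add(Add(140, -19), Rational(5891, 4611)) = Add(121, Rational(5891, 4611)) = Rational(563822, 4611))
Add(Function('X')(Function('f')(3)), Mul(-1, Function('s')(58, 404))) = Add(Rational(563822, 4611), Mul(-1, Add(243, 404))) = Add(Rational(563822, 4611), Mul(-1, 647)) = Add(Rational(563822, 4611), -647) = Rational(-2419495, 4611)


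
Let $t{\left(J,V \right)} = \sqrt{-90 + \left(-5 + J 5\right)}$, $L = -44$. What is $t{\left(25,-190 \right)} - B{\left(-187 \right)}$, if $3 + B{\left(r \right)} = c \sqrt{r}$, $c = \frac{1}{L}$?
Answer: $3 + \sqrt{30} + \frac{i \sqrt{187}}{44} \approx 8.4772 + 0.31079 i$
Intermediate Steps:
$c = - \frac{1}{44}$ ($c = \frac{1}{-44} = - \frac{1}{44} \approx -0.022727$)
$B{\left(r \right)} = -3 - \frac{\sqrt{r}}{44}$
$t{\left(J,V \right)} = \sqrt{-95 + 5 J}$ ($t{\left(J,V \right)} = \sqrt{-90 + \left(-5 + 5 J\right)} = \sqrt{-95 + 5 J}$)
$t{\left(25,-190 \right)} - B{\left(-187 \right)} = \sqrt{-95 + 5 \cdot 25} - \left(-3 - \frac{\sqrt{-187}}{44}\right) = \sqrt{-95 + 125} - \left(-3 - \frac{i \sqrt{187}}{44}\right) = \sqrt{30} - \left(-3 - \frac{i \sqrt{187}}{44}\right) = \sqrt{30} + \left(3 + \frac{i \sqrt{187}}{44}\right) = 3 + \sqrt{30} + \frac{i \sqrt{187}}{44}$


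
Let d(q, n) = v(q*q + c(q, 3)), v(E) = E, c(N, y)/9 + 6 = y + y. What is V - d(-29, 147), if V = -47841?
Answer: -48682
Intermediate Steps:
c(N, y) = -54 + 18*y (c(N, y) = -54 + 9*(y + y) = -54 + 9*(2*y) = -54 + 18*y)
d(q, n) = q² (d(q, n) = q*q + (-54 + 18*3) = q² + (-54 + 54) = q² + 0 = q²)
V - d(-29, 147) = -47841 - 1*(-29)² = -47841 - 1*841 = -47841 - 841 = -48682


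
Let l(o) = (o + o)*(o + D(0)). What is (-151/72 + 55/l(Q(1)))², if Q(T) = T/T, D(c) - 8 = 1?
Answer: 2209/5184 ≈ 0.42612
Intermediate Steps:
D(c) = 9 (D(c) = 8 + 1 = 9)
Q(T) = 1
l(o) = 2*o*(9 + o) (l(o) = (o + o)*(o + 9) = (2*o)*(9 + o) = 2*o*(9 + o))
(-151/72 + 55/l(Q(1)))² = (-151/72 + 55/((2*1*(9 + 1))))² = (-151*1/72 + 55/((2*1*10)))² = (-151/72 + 55/20)² = (-151/72 + 55*(1/20))² = (-151/72 + 11/4)² = (47/72)² = 2209/5184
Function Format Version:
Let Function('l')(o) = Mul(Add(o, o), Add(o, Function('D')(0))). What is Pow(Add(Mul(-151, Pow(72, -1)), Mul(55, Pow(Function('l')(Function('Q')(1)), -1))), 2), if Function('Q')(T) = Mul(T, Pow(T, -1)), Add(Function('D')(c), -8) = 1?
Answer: Rational(2209, 5184) ≈ 0.42612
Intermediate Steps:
Function('D')(c) = 9 (Function('D')(c) = Add(8, 1) = 9)
Function('Q')(T) = 1
Function('l')(o) = Mul(2, o, Add(9, o)) (Function('l')(o) = Mul(Add(o, o), Add(o, 9)) = Mul(Mul(2, o), Add(9, o)) = Mul(2, o, Add(9, o)))
Pow(Add(Mul(-151, Pow(72, -1)), Mul(55, Pow(Function('l')(Function('Q')(1)), -1))), 2) = Pow(Add(Mul(-151, Pow(72, -1)), Mul(55, Pow(Mul(2, 1, Add(9, 1)), -1))), 2) = Pow(Add(Mul(-151, Rational(1, 72)), Mul(55, Pow(Mul(2, 1, 10), -1))), 2) = Pow(Add(Rational(-151, 72), Mul(55, Pow(20, -1))), 2) = Pow(Add(Rational(-151, 72), Mul(55, Rational(1, 20))), 2) = Pow(Add(Rational(-151, 72), Rational(11, 4)), 2) = Pow(Rational(47, 72), 2) = Rational(2209, 5184)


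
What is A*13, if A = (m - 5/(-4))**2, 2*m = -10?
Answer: 2925/16 ≈ 182.81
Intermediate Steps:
m = -5 (m = (1/2)*(-10) = -5)
A = 225/16 (A = (-5 - 5/(-4))**2 = (-5 - 5*(-1/4))**2 = (-5 + 5/4)**2 = (-15/4)**2 = 225/16 ≈ 14.063)
A*13 = (225/16)*13 = 2925/16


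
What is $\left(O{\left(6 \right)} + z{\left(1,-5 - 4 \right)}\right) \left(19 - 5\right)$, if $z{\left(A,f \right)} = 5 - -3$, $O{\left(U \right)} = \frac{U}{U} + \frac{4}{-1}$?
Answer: $70$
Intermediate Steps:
$O{\left(U \right)} = -3$ ($O{\left(U \right)} = 1 + 4 \left(-1\right) = 1 - 4 = -3$)
$z{\left(A,f \right)} = 8$ ($z{\left(A,f \right)} = 5 + 3 = 8$)
$\left(O{\left(6 \right)} + z{\left(1,-5 - 4 \right)}\right) \left(19 - 5\right) = \left(-3 + 8\right) \left(19 - 5\right) = 5 \cdot 14 = 70$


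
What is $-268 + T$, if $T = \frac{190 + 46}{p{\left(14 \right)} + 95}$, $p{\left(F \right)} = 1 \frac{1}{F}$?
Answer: $- \frac{353404}{1331} \approx -265.52$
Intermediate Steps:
$p{\left(F \right)} = \frac{1}{F}$
$T = \frac{3304}{1331}$ ($T = \frac{190 + 46}{\frac{1}{14} + 95} = \frac{236}{\frac{1}{14} + 95} = \frac{236}{\frac{1331}{14}} = 236 \cdot \frac{14}{1331} = \frac{3304}{1331} \approx 2.4823$)
$-268 + T = -268 + \frac{3304}{1331} = - \frac{353404}{1331}$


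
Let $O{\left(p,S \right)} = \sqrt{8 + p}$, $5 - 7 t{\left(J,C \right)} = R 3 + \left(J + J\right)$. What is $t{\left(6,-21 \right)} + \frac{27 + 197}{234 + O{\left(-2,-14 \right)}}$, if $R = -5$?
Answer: $\frac{134152}{63875} - \frac{112 \sqrt{6}}{27375} \approx 2.0902$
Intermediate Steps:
$t{\left(J,C \right)} = \frac{20}{7} - \frac{2 J}{7}$ ($t{\left(J,C \right)} = \frac{5}{7} - \frac{\left(-5\right) 3 + \left(J + J\right)}{7} = \frac{5}{7} - \frac{-15 + 2 J}{7} = \frac{5}{7} - \left(- \frac{15}{7} + \frac{2 J}{7}\right) = \frac{20}{7} - \frac{2 J}{7}$)
$t{\left(6,-21 \right)} + \frac{27 + 197}{234 + O{\left(-2,-14 \right)}} = \left(\frac{20}{7} - \frac{12}{7}\right) + \frac{27 + 197}{234 + \sqrt{8 - 2}} = \left(\frac{20}{7} - \frac{12}{7}\right) + \frac{224}{234 + \sqrt{6}} = \frac{8}{7} + \frac{224}{234 + \sqrt{6}}$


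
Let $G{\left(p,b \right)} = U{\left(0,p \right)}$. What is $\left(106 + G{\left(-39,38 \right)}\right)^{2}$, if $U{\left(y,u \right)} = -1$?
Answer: $11025$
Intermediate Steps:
$G{\left(p,b \right)} = -1$
$\left(106 + G{\left(-39,38 \right)}\right)^{2} = \left(106 - 1\right)^{2} = 105^{2} = 11025$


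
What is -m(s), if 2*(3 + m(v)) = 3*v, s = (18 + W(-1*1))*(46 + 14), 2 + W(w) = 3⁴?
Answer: -8727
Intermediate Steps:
W(w) = 79 (W(w) = -2 + 3⁴ = -2 + 81 = 79)
s = 5820 (s = (18 + 79)*(46 + 14) = 97*60 = 5820)
m(v) = -3 + 3*v/2 (m(v) = -3 + (3*v)/2 = -3 + 3*v/2)
-m(s) = -(-3 + (3/2)*5820) = -(-3 + 8730) = -1*8727 = -8727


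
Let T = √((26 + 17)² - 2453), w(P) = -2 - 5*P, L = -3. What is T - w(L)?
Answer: -13 + 2*I*√151 ≈ -13.0 + 24.576*I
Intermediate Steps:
T = 2*I*√151 (T = √(43² - 2453) = √(1849 - 2453) = √(-604) = 2*I*√151 ≈ 24.576*I)
T - w(L) = 2*I*√151 - (-2 - 5*(-3)) = 2*I*√151 - (-2 + 15) = 2*I*√151 - 1*13 = 2*I*√151 - 13 = -13 + 2*I*√151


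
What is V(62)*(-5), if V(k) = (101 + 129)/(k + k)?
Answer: -575/62 ≈ -9.2742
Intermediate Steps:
V(k) = 115/k (V(k) = 230/((2*k)) = 230*(1/(2*k)) = 115/k)
V(62)*(-5) = (115/62)*(-5) = -575/62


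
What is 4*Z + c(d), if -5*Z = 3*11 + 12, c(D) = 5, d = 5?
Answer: -31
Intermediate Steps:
Z = -9 (Z = -(3*11 + 12)/5 = -(33 + 12)/5 = -1/5*45 = -9)
4*Z + c(d) = 4*(-9) + 5 = -36 + 5 = -31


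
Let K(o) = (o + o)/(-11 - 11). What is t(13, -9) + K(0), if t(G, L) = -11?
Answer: -11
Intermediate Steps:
K(o) = -o/11 (K(o) = (2*o)/(-22) = (2*o)*(-1/22) = -o/11)
t(13, -9) + K(0) = -11 - 1/11*0 = -11 + 0 = -11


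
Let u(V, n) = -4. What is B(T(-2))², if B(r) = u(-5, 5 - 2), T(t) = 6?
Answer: 16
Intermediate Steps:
B(r) = -4
B(T(-2))² = (-4)² = 16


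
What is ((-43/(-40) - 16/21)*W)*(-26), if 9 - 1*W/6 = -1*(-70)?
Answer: 208559/70 ≈ 2979.4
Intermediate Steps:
W = -366 (W = 54 - (-6)*(-70) = 54 - 6*70 = 54 - 420 = -366)
((-43/(-40) - 16/21)*W)*(-26) = ((-43/(-40) - 16/21)*(-366))*(-26) = ((-43*(-1/40) - 16*1/21)*(-366))*(-26) = ((43/40 - 16/21)*(-366))*(-26) = ((263/840)*(-366))*(-26) = -16043/140*(-26) = 208559/70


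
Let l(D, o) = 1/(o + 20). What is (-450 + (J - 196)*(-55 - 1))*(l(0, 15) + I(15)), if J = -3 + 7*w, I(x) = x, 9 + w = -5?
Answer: 8511732/35 ≈ 2.4319e+5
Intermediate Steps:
w = -14 (w = -9 - 5 = -14)
J = -101 (J = -3 + 7*(-14) = -3 - 98 = -101)
l(D, o) = 1/(20 + o)
(-450 + (J - 196)*(-55 - 1))*(l(0, 15) + I(15)) = (-450 + (-101 - 196)*(-55 - 1))*(1/(20 + 15) + 15) = (-450 - 297*(-56))*(1/35 + 15) = (-450 + 16632)*(1/35 + 15) = 16182*(526/35) = 8511732/35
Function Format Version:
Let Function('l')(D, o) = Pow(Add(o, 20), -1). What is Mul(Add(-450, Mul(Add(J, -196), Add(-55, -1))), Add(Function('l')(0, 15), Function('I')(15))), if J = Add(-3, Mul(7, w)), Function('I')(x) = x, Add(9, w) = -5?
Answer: Rational(8511732, 35) ≈ 2.4319e+5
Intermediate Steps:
w = -14 (w = Add(-9, -5) = -14)
J = -101 (J = Add(-3, Mul(7, -14)) = Add(-3, -98) = -101)
Function('l')(D, o) = Pow(Add(20, o), -1)
Mul(Add(-450, Mul(Add(J, -196), Add(-55, -1))), Add(Function('l')(0, 15), Function('I')(15))) = Mul(Add(-450, Mul(Add(-101, -196), Add(-55, -1))), Add(Pow(Add(20, 15), -1), 15)) = Mul(Add(-450, Mul(-297, -56)), Add(Pow(35, -1), 15)) = Mul(Add(-450, 16632), Add(Rational(1, 35), 15)) = Mul(16182, Rational(526, 35)) = Rational(8511732, 35)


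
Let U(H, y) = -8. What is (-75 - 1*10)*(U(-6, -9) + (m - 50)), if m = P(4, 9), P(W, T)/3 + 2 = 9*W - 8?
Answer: -1700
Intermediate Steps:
P(W, T) = -30 + 27*W (P(W, T) = -6 + 3*(9*W - 8) = -6 + 3*(-8 + 9*W) = -6 + (-24 + 27*W) = -30 + 27*W)
m = 78 (m = -30 + 27*4 = -30 + 108 = 78)
(-75 - 1*10)*(U(-6, -9) + (m - 50)) = (-75 - 1*10)*(-8 + (78 - 50)) = (-75 - 10)*(-8 + 28) = -85*20 = -1700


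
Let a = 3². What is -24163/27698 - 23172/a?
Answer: -214011841/83094 ≈ -2575.5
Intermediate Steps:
a = 9
-24163/27698 - 23172/a = -24163/27698 - 23172/9 = -24163*1/27698 - 23172*⅑ = -24163/27698 - 7724/3 = -214011841/83094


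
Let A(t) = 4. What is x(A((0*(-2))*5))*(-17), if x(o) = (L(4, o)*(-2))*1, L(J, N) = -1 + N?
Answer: 102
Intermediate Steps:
x(o) = 2 - 2*o (x(o) = ((-1 + o)*(-2))*1 = (2 - 2*o)*1 = 2 - 2*o)
x(A((0*(-2))*5))*(-17) = (2 - 2*4)*(-17) = (2 - 8)*(-17) = -6*(-17) = 102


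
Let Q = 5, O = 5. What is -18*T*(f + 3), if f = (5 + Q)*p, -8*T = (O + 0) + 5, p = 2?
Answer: 1035/2 ≈ 517.50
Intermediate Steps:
T = -5/4 (T = -((5 + 0) + 5)/8 = -(5 + 5)/8 = -⅛*10 = -5/4 ≈ -1.2500)
f = 20 (f = (5 + 5)*2 = 10*2 = 20)
-18*T*(f + 3) = -(-45)*(20 + 3)/2 = -(-45)*23/2 = -18*(-115/4) = 1035/2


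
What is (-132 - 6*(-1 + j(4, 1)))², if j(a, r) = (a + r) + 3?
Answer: 30276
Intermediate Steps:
j(a, r) = 3 + a + r
(-132 - 6*(-1 + j(4, 1)))² = (-132 - 6*(-1 + (3 + 4 + 1)))² = (-132 - 6*(-1 + 8))² = (-132 - 6*7)² = (-132 - 42)² = (-174)² = 30276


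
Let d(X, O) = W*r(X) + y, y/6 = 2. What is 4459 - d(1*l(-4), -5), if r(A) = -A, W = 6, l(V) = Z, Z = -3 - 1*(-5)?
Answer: 4459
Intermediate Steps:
Z = 2 (Z = -3 + 5 = 2)
l(V) = 2
y = 12 (y = 6*2 = 12)
d(X, O) = 12 - 6*X (d(X, O) = 6*(-X) + 12 = -6*X + 12 = 12 - 6*X)
4459 - d(1*l(-4), -5) = 4459 - (12 - 6*2) = 4459 - (12 - 12) = 4459 - 1*0 = 4459 + 0 = 4459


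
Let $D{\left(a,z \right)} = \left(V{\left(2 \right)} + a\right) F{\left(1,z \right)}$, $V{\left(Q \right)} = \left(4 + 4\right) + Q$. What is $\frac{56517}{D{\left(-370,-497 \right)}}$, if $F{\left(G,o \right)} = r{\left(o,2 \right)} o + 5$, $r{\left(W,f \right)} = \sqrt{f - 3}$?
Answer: $- \frac{18839}{5928816} - \frac{9362983 i}{29644080} \approx -0.0031775 - 0.31585 i$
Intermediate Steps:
$r{\left(W,f \right)} = \sqrt{-3 + f}$
$F{\left(G,o \right)} = 5 + i o$ ($F{\left(G,o \right)} = \sqrt{-3 + 2} o + 5 = \sqrt{-1} o + 5 = i o + 5 = 5 + i o$)
$V{\left(Q \right)} = 8 + Q$
$D{\left(a,z \right)} = \left(5 + i z\right) \left(10 + a\right)$ ($D{\left(a,z \right)} = \left(\left(8 + 2\right) + a\right) \left(5 + i z\right) = \left(10 + a\right) \left(5 + i z\right) = \left(5 + i z\right) \left(10 + a\right)$)
$\frac{56517}{D{\left(-370,-497 \right)}} = \frac{56517}{\left(5 + i \left(-497\right)\right) \left(10 - 370\right)} = \frac{56517}{\left(5 - 497 i\right) \left(-360\right)} = \frac{56517}{-1800 + 178920 i} = 56517 \frac{-1800 - 178920 i}{32015606400} = \frac{18839 \left(-1800 - 178920 i\right)}{10671868800}$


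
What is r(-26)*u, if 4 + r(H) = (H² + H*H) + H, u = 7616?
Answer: 10068352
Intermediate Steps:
r(H) = -4 + H + 2*H² (r(H) = -4 + ((H² + H*H) + H) = -4 + ((H² + H²) + H) = -4 + (2*H² + H) = -4 + (H + 2*H²) = -4 + H + 2*H²)
r(-26)*u = (-4 - 26 + 2*(-26)²)*7616 = (-4 - 26 + 2*676)*7616 = (-4 - 26 + 1352)*7616 = 1322*7616 = 10068352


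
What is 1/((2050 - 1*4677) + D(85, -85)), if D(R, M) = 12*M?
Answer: -1/3647 ≈ -0.00027420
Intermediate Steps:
1/((2050 - 1*4677) + D(85, -85)) = 1/((2050 - 1*4677) + 12*(-85)) = 1/((2050 - 4677) - 1020) = 1/(-2627 - 1020) = 1/(-3647) = -1/3647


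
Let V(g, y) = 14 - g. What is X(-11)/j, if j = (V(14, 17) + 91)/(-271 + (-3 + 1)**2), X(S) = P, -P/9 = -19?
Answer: -45657/91 ≈ -501.73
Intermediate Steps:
P = 171 (P = -9*(-19) = 171)
X(S) = 171
j = -91/267 (j = ((14 - 1*14) + 91)/(-271 + (-3 + 1)**2) = ((14 - 14) + 91)/(-271 + (-2)**2) = (0 + 91)/(-271 + 4) = 91/(-267) = 91*(-1/267) = -91/267 ≈ -0.34082)
X(-11)/j = 171/(-91/267) = 171*(-267/91) = -45657/91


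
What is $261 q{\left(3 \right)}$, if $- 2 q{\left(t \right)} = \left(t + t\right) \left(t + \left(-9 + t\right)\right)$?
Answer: $2349$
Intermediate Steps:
$q{\left(t \right)} = - t \left(-9 + 2 t\right)$ ($q{\left(t \right)} = - \frac{\left(t + t\right) \left(t + \left(-9 + t\right)\right)}{2} = - \frac{2 t \left(-9 + 2 t\right)}{2} = - t \left(-9 + 2 t\right)$)
$261 q{\left(3 \right)} = 261 \cdot 3 \left(9 - 6\right) = 261 \cdot 3 \cdot 3 = 261 \cdot 9 = 2349$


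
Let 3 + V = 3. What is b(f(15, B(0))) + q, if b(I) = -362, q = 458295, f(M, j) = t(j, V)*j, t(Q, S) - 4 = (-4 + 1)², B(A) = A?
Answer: 457933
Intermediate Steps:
V = 0 (V = -3 + 3 = 0)
t(Q, S) = 13 (t(Q, S) = 4 + (-4 + 1)² = 4 + (-3)² = 4 + 9 = 13)
f(M, j) = 13*j
b(f(15, B(0))) + q = -362 + 458295 = 457933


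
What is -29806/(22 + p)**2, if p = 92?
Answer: -14903/6498 ≈ -2.2935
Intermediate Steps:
-29806/(22 + p)**2 = -29806/(22 + 92)**2 = -29806/(114**2) = -29806/12996 = -29806*1/12996 = -14903/6498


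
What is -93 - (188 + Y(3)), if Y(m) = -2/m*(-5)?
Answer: -853/3 ≈ -284.33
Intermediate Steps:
Y(m) = 10/m
-93 - (188 + Y(3)) = -93 - (188 + 10/3) = -93 - 1*574/3 = -93 - 574/3 = -853/3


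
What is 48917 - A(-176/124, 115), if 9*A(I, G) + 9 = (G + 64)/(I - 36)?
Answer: 510709469/10440 ≈ 48919.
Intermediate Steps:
A(I, G) = -1 + (64 + G)/(9*(-36 + I)) (A(I, G) = -1 + ((G + 64)/(I - 36))/9 = -1 + ((64 + G)/(-36 + I))/9 = -1 + (64 + G)/(9*(-36 + I)))
48917 - A(-176/124, 115) = 48917 - (388 + 115 - (-1584)/124)/(9*(-36 - 176/124)) = 48917 - (388 + 115 - (-1584)/124)/(9*(-36 - 176*1/124)) = 48917 - (388 + 115 - 9*(-44/31))/(9*(-36 - 44/31)) = 48917 - (388 + 115 + 396/31)/(9*(-1160/31)) = 48917 - (-31)*15989/(9*1160*31) = 48917 - 1*(-15989/10440) = 48917 + 15989/10440 = 510709469/10440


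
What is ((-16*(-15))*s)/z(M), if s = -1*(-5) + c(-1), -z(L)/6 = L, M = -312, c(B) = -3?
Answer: 10/39 ≈ 0.25641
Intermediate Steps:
z(L) = -6*L
s = 2 (s = -1*(-5) - 3 = 5 - 3 = 2)
((-16*(-15))*s)/z(M) = (-16*(-15)*2)/((-6*(-312))) = (240*2)/1872 = 480*(1/1872) = 10/39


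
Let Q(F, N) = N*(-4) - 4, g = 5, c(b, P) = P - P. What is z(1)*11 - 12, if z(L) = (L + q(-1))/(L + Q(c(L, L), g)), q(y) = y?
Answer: -12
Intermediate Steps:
c(b, P) = 0
Q(F, N) = -4 - 4*N (Q(F, N) = -4*N - 4 = -4 - 4*N)
z(L) = (-1 + L)/(-24 + L) (z(L) = (L - 1)/(L + (-4 - 4*5)) = (-1 + L)/(L + (-4 - 20)) = (-1 + L)/(L - 24) = (-1 + L)/(-24 + L))
z(1)*11 - 12 = ((-1 + 1)/(-24 + 1))*11 - 12 = (0/(-23))*11 - 12 = -1/23*0*11 - 12 = 0*11 - 12 = 0 - 12 = -12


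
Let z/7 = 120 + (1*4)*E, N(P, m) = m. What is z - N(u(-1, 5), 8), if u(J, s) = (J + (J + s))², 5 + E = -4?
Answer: 580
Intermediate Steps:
E = -9 (E = -5 - 4 = -9)
u(J, s) = (s + 2*J)²
z = 588 (z = 7*(120 + (1*4)*(-9)) = 7*(120 + 4*(-9)) = 7*(120 - 36) = 7*84 = 588)
z - N(u(-1, 5), 8) = 588 - 1*8 = 588 - 8 = 580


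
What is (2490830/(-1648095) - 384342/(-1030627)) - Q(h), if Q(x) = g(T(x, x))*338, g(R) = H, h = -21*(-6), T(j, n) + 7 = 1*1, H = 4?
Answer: -459680390889160/339714241113 ≈ -1353.1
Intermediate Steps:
T(j, n) = -6 (T(j, n) = -7 + 1*1 = -7 + 1 = -6)
h = 126
g(R) = 4
Q(x) = 1352 (Q(x) = 4*338 = 1352)
(2490830/(-1648095) - 384342/(-1030627)) - Q(h) = (2490830/(-1648095) - 384342/(-1030627)) - 1*1352 = (2490830*(-1/1648095) - 384342*(-1/1030627)) - 1352 = (-498166/329619 + 384342/1030627) - 1352 = -386736904384/339714241113 - 1352 = -459680390889160/339714241113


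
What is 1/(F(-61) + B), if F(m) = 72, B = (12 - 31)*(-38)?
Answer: 1/794 ≈ 0.0012594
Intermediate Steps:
B = 722 (B = -19*(-38) = 722)
1/(F(-61) + B) = 1/(72 + 722) = 1/794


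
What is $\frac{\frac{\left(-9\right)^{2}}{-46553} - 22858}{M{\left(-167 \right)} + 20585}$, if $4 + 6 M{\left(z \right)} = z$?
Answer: $- \frac{2128217110}{1913933489} \approx -1.112$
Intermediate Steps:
$M{\left(z \right)} = - \frac{2}{3} + \frac{z}{6}$
$\frac{\frac{\left(-9\right)^{2}}{-46553} - 22858}{M{\left(-167 \right)} + 20585} = \frac{\frac{\left(-9\right)^{2}}{-46553} - 22858}{\left(- \frac{2}{3} + \frac{1}{6} \left(-167\right)\right) + 20585} = \frac{81 \left(- \frac{1}{46553}\right) - 22858}{\left(- \frac{2}{3} - \frac{167}{6}\right) + 20585} = \frac{- \frac{81}{46553} - 22858}{- \frac{57}{2} + 20585} = - \frac{1064108555}{46553 \cdot \frac{41113}{2}} = \left(- \frac{1064108555}{46553}\right) \frac{2}{41113} = - \frac{2128217110}{1913933489}$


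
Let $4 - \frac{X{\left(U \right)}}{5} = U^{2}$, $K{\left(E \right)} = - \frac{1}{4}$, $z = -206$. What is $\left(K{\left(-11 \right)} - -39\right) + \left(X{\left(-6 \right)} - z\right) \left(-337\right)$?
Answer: $- \frac{61853}{4} \approx -15463.0$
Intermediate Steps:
$K{\left(E \right)} = - \frac{1}{4}$ ($K{\left(E \right)} = \left(-1\right) \frac{1}{4} = - \frac{1}{4}$)
$X{\left(U \right)} = 20 - 5 U^{2}$
$\left(K{\left(-11 \right)} - -39\right) + \left(X{\left(-6 \right)} - z\right) \left(-337\right) = \left(- \frac{1}{4} - -39\right) + \left(\left(20 - 5 \left(-6\right)^{2}\right) - -206\right) \left(-337\right) = \left(- \frac{1}{4} + 39\right) + \left(\left(20 - 180\right) + 206\right) \left(-337\right) = \frac{155}{4} + \left(\left(20 - 180\right) + 206\right) \left(-337\right) = \frac{155}{4} + \left(-160 + 206\right) \left(-337\right) = \frac{155}{4} + 46 \left(-337\right) = \frac{155}{4} - 15502 = - \frac{61853}{4}$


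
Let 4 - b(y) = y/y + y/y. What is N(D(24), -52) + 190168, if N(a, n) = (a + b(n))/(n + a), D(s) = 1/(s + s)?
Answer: 474469063/2495 ≈ 1.9017e+5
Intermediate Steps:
D(s) = 1/(2*s)
b(y) = 2 (b(y) = 4 - (y/y + y/y) = 4 - (1 + 1) = 4 - 1*2 = 4 - 2 = 2)
N(a, n) = (2 + a)/(a + n) (N(a, n) = (a + 2)/(n + a) = (2 + a)/(a + n))
N(D(24), -52) + 190168 = (2 + (½)/24)/((½)/24 - 52) + 190168 = (2 + (½)*(1/24))/((½)*(1/24) - 52) + 190168 = (2 + 1/48)/(1/48 - 52) + 190168 = (97/48)/(-2495/48) + 190168 = -48/2495*97/48 + 190168 = -97/2495 + 190168 = 474469063/2495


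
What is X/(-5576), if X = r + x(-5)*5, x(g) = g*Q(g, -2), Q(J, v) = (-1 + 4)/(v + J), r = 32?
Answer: -299/39032 ≈ -0.0076604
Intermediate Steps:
Q(J, v) = 3/(J + v)
x(g) = 3*g/(-2 + g) (x(g) = g*(3/(g - 2)) = g*(3/(-2 + g)) = 3*g/(-2 + g))
X = 299/7 (X = 32 + (3*(-5)/(-2 - 5))*5 = 32 + (3*(-5)/(-7))*5 = 32 + (3*(-5)*(-1/7))*5 = 32 + (15/7)*5 = 32 + 75/7 = 299/7 ≈ 42.714)
X/(-5576) = (299/7)/(-5576) = (299/7)*(-1/5576) = -299/39032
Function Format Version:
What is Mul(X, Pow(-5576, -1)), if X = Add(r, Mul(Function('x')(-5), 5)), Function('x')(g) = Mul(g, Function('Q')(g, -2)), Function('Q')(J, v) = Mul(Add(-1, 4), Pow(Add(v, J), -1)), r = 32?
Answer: Rational(-299, 39032) ≈ -0.0076604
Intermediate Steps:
Function('Q')(J, v) = Mul(3, Pow(Add(J, v), -1))
Function('x')(g) = Mul(3, g, Pow(Add(-2, g), -1)) (Function('x')(g) = Mul(g, Mul(3, Pow(Add(g, -2), -1))) = Mul(g, Mul(3, Pow(Add(-2, g), -1))) = Mul(3, g, Pow(Add(-2, g), -1)))
X = Rational(299, 7) (X = Add(32, Mul(Mul(3, -5, Pow(Add(-2, -5), -1)), 5)) = Add(32, Mul(Mul(3, -5, Pow(-7, -1)), 5)) = Add(32, Mul(Mul(3, -5, Rational(-1, 7)), 5)) = Add(32, Mul(Rational(15, 7), 5)) = Add(32, Rational(75, 7)) = Rational(299, 7) ≈ 42.714)
Mul(X, Pow(-5576, -1)) = Mul(Rational(299, 7), Pow(-5576, -1)) = Mul(Rational(299, 7), Rational(-1, 5576)) = Rational(-299, 39032)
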